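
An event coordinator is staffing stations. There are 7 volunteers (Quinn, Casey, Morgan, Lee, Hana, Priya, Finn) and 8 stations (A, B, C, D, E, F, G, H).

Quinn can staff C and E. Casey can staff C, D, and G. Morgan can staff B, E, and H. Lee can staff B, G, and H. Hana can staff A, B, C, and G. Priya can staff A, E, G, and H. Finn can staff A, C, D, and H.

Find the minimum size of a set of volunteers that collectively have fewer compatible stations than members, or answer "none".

none

A matching saturating every volunteer exists, for instance Quinn→E, Casey→D, Morgan→H, Lee→B, Hana→A, Priya→G, Finn→C.
By Hall's marriage theorem, this means |N(S)| ≥ |S| for every subset S, so no violating subset exists.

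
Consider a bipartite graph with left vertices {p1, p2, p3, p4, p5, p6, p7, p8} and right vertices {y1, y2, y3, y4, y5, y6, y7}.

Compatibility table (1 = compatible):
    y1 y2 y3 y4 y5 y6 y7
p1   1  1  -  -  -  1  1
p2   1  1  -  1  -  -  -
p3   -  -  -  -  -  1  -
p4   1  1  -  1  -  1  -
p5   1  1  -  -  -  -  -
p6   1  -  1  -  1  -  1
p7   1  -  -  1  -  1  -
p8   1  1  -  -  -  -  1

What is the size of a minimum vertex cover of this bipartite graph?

6

{p6, y1, y2, y4, y6, y7} is a vertex cover of size 6: every edge has an endpoint in this set.
No smaller cover exists because p1–y7, p2–y4, p3–y6, p4–y2, p5–y1, p6–y3 is a matching of size 6, and a cover must include an endpoint of each of these disjoint edges (König's theorem).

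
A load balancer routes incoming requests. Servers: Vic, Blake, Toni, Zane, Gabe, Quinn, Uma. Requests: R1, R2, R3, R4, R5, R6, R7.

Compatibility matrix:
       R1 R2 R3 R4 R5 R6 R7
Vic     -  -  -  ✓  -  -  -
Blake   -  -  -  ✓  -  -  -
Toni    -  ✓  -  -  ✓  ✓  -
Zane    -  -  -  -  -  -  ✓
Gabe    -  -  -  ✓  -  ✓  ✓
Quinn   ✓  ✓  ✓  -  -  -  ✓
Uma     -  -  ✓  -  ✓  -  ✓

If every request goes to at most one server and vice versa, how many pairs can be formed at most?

One maximum matching: Vic→R4, Toni→R2, Zane→R7, Gabe→R6, Quinn→R3, Uma→R5.
The set {Vic, Blake} has only 1 neighbour ({R4}), so by Hall's theorem at most 6 of the 7 servers can be matched.

6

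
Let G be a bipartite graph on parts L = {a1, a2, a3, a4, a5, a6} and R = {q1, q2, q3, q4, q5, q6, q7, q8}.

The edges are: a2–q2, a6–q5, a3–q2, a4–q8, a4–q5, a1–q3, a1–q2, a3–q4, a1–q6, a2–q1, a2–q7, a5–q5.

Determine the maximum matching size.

5

For example, pair a1→q6, a2→q7, a3→q2, a4→q8, a5→q5.
The set {a5, a6} has only 1 neighbour ({q5}), so by Hall's theorem at most 5 of the 6 left vertices can be matched.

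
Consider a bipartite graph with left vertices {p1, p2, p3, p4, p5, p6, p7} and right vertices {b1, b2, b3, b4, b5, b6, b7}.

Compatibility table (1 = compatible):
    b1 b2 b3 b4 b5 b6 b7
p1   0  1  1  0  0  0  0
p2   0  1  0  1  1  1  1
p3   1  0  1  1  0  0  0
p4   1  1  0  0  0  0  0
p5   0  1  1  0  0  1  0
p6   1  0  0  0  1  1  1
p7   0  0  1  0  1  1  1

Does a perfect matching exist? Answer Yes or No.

Yes

A valid assignment of size 7: p1→b2, p2→b7, p3→b4, p4→b1, p5→b6, p6→b5, p7→b3.
All 7 left vertices are covered.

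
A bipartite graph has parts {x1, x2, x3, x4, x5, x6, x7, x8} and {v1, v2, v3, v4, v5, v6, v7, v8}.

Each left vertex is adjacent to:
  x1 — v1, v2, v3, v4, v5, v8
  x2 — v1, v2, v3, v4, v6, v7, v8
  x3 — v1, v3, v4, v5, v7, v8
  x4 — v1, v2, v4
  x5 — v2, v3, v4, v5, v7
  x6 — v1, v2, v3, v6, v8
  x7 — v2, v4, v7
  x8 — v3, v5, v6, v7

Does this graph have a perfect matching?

One maximum matching: x1–v8, x2–v1, x3–v5, x4–v4, x5–v2, x6–v3, x7–v7, x8–v6.
All 8 left vertices are covered.

Yes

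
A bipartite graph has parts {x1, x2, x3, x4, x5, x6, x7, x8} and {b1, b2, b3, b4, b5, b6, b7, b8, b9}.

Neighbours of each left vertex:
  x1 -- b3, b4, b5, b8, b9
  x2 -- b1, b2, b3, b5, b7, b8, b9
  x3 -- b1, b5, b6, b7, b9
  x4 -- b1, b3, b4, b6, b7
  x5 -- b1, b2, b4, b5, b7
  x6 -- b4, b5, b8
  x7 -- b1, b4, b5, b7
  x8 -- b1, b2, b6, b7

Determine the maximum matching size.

8

For example, pair x1→b3, x2→b1, x3→b5, x4→b7, x5→b2, x6→b8, x7→b4, x8→b6.
All 8 left vertices are matched, so no larger matching exists.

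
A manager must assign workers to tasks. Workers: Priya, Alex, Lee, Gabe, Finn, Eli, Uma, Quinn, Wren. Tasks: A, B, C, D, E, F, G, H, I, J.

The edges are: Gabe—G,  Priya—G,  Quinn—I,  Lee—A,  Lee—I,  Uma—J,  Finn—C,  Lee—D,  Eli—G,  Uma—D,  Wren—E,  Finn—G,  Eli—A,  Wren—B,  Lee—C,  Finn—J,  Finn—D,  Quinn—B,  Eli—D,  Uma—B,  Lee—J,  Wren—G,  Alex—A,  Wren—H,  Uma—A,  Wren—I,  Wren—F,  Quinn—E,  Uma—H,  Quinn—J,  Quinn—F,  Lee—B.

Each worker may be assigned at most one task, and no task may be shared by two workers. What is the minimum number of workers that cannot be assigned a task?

One maximum matching: Priya-G, Alex-A, Lee-B, Finn-C, Eli-D, Uma-H, Quinn-J, Wren-E.
The set {Priya, Gabe} has only 1 neighbour ({G}), so by Hall's theorem at most 8 of the 9 workers can be matched.
That matches 8 of the 9, leaving 1 unmatched; no matching can do better.

1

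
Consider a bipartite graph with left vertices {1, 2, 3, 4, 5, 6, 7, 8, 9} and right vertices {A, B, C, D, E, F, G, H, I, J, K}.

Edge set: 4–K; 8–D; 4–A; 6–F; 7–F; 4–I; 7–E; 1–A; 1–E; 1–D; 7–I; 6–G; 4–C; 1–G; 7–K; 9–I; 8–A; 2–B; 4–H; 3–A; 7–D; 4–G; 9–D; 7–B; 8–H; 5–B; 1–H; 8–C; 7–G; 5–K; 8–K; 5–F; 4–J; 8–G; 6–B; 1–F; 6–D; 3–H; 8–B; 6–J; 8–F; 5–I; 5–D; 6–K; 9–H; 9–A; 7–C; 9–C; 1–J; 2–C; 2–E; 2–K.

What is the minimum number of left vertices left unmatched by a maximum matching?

For example, pair 1-F, 2-C, 3-H, 4-J, 5-B, 6-G, 7-E, 8-K, 9-A.
This saturates every left vertex, so 9 is the maximum.
That matches 9 of the 9, leaving 0 unmatched; no matching can do better.

0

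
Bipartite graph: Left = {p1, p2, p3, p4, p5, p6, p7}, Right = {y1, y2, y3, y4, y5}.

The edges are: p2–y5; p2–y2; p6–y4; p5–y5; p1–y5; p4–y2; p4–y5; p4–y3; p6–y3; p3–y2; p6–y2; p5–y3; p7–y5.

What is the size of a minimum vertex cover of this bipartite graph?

4

The 4 edges p1–y5, p2–y2, p4–y3, p6–y4 form a matching, so any vertex cover needs at least 4 vertices (one per matched edge).
Conversely {p6, y2, y3, y5} meets every edge and has exactly 4 vertices, so 4 is optimal.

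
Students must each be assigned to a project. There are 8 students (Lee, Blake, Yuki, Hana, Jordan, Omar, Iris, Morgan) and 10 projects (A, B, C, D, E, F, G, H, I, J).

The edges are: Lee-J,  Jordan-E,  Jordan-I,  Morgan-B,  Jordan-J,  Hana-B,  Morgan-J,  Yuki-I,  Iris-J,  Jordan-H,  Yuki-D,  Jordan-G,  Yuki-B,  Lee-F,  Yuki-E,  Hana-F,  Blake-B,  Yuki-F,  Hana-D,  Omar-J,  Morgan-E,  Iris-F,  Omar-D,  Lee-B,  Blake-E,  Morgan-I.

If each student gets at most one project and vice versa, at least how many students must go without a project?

For example, pair Lee–B, Blake–E, Yuki–I, Hana–F, Jordan–G, Omar–D, Iris–J.
The set {Lee, Blake, Yuki, Hana, Omar, Iris, Morgan} has only 6 neighbours ({B, D, E, F, I, J}), so by Hall's theorem at most 7 of the 8 students can be matched.
That matches 7 of the 8, leaving 1 unmatched; no matching can do better.

1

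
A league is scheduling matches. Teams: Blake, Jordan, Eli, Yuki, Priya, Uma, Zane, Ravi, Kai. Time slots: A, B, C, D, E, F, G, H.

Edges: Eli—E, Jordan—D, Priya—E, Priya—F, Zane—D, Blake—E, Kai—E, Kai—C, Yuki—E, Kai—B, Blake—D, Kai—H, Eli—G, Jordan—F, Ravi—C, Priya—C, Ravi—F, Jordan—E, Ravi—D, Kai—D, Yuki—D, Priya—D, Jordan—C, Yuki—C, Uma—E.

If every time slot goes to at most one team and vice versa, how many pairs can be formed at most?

For example, pair Blake–D, Jordan–F, Eli–G, Yuki–C, Priya–E, Kai–H.
The set {Blake, Jordan, Yuki, Priya, Uma, Zane, Ravi} has only 4 neighbours ({C, D, E, F}), so by Hall's theorem at most 6 of the 9 teams can be matched.

6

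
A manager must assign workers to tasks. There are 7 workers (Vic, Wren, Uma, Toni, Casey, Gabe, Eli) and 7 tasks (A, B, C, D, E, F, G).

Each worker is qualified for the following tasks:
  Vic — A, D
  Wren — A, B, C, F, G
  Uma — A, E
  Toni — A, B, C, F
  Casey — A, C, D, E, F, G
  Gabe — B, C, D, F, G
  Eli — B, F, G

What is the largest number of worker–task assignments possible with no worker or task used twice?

7

One maximum matching: Vic→D, Wren→G, Uma→E, Toni→C, Casey→A, Gabe→F, Eli→B.
This saturates every worker, so 7 is the maximum.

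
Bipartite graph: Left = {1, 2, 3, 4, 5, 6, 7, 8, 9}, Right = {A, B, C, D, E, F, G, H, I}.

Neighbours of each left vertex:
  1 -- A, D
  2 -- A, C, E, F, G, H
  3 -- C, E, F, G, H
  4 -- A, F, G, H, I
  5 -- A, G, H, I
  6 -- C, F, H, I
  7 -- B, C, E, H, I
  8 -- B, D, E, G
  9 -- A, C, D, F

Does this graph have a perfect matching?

For example, pair 1→D, 2→H, 3→G, 4→A, 5→I, 6→C, 7→E, 8→B, 9→F.
All 9 left vertices are covered.

Yes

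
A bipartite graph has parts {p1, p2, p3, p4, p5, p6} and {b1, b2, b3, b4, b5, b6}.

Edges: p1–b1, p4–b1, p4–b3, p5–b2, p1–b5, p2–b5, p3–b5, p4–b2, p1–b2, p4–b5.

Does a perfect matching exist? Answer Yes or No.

The set {p2, p3, p6} has only 1 neighbour ({b5}), so by Hall's theorem at most 4 of the 6 left vertices can be matched.
Hence no matching covers every left vertex.

No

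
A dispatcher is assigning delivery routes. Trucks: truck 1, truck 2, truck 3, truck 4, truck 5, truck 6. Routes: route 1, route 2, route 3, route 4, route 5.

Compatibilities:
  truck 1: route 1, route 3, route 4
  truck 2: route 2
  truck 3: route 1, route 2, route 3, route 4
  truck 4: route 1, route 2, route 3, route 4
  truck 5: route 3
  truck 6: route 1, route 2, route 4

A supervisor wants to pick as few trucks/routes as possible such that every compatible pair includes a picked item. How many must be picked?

4

The 4 edges truck 1–route 1, truck 2–route 2, truck 3–route 3, truck 4–route 4 form a matching, so any vertex cover needs at least 4 vertices (one per matched edge).
Conversely {route 1, route 2, route 3, route 4} meets every edge and has exactly 4 vertices, so 4 is optimal.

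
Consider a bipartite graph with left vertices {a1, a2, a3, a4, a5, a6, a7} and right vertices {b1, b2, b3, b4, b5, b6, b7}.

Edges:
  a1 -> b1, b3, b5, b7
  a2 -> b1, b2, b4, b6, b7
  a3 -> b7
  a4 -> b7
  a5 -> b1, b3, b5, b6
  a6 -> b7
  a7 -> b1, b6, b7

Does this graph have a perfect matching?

The set {a3, a4, a6} has only 1 neighbour ({b7}), so by Hall's theorem at most 5 of the 7 left vertices can be matched.
Hence no matching covers every left vertex.

No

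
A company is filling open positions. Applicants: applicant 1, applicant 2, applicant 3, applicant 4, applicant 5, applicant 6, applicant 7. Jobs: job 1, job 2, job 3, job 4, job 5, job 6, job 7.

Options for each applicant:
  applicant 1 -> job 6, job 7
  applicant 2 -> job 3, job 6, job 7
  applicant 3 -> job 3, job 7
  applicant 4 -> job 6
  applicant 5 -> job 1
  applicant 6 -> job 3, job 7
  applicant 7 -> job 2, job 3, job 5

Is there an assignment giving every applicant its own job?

No

The set {applicant 1, applicant 2, applicant 3, applicant 4, applicant 6} has only 3 neighbours ({job 3, job 6, job 7}), so by Hall's theorem at most 5 of the 7 applicants can be matched.
Hence no matching covers every applicant.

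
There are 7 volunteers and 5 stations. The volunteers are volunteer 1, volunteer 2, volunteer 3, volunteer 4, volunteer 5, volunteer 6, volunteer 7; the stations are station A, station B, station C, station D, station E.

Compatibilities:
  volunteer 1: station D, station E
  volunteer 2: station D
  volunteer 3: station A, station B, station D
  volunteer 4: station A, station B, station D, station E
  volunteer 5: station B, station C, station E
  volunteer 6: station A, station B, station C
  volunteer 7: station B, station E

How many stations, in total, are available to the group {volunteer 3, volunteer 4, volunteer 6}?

5

The union of neighbours of {volunteer 3, volunteer 4, volunteer 6} is {station A, station B, station C, station D, station E}, which has 5 elements.
Since |N(S)| = 5 ≥ |S| = 3, Hall's condition holds for this subset.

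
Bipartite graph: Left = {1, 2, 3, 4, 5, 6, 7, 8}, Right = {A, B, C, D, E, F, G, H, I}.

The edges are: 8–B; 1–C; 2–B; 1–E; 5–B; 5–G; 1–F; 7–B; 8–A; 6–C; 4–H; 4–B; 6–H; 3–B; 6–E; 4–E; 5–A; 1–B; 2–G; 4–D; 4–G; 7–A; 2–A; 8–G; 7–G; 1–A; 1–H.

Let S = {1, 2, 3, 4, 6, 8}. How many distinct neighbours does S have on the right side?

8

The union of neighbours of {1, 2, 3, 4, 6, 8} is {A, B, C, D, E, F, G, H}, which has 8 elements.
Since |N(S)| = 8 ≥ |S| = 6, Hall's condition holds for this subset.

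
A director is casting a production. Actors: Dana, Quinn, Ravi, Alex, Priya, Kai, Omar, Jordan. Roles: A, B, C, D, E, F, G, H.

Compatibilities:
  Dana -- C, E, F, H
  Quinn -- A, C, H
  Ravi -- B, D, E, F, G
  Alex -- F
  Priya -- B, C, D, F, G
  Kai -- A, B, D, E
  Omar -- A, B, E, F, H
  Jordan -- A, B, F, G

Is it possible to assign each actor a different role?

For example, pair Dana–H, Quinn–C, Ravi–G, Alex–F, Priya–D, Kai–E, Omar–A, Jordan–B.
Every actor is matched, so this is a perfect matching.

Yes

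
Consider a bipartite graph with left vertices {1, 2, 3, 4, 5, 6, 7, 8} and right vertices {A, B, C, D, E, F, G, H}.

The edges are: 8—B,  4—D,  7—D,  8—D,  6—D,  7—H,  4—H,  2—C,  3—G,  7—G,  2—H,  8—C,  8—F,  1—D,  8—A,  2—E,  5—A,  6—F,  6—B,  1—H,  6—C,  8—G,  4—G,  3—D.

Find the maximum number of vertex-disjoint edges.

7

One maximum matching: 1→H, 2→E, 3→D, 4→G, 5→A, 6→F, 8→B.
The set {1, 3, 4, 7} has only 3 neighbours ({D, G, H}), so by Hall's theorem at most 7 of the 8 left vertices can be matched.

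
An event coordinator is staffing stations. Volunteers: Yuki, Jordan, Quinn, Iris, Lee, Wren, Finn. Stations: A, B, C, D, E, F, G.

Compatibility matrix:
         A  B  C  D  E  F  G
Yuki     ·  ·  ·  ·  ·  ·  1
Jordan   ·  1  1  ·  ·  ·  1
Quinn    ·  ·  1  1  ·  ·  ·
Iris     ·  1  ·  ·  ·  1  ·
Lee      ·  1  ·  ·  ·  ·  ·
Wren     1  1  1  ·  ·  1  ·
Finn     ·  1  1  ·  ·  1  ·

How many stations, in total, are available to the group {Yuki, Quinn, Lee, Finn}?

5

The union of neighbours of {Yuki, Quinn, Lee, Finn} is {B, C, D, F, G}, which has 5 elements.
Since |N(S)| = 5 ≥ |S| = 4, Hall's condition holds for this subset.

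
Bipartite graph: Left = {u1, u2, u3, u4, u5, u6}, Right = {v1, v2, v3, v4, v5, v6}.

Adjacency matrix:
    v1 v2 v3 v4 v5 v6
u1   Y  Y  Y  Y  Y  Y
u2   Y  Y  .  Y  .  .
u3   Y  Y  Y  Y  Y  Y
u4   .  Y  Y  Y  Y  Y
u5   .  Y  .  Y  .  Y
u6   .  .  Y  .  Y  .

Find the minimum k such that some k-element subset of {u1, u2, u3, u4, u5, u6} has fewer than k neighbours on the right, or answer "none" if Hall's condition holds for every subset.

A matching saturating every left vertex exists, for instance u1→v5, u2→v1, u3→v2, u4→v4, u5→v6, u6→v3.
By Hall's marriage theorem, this means |N(S)| ≥ |S| for every subset S, so no violating subset exists.

none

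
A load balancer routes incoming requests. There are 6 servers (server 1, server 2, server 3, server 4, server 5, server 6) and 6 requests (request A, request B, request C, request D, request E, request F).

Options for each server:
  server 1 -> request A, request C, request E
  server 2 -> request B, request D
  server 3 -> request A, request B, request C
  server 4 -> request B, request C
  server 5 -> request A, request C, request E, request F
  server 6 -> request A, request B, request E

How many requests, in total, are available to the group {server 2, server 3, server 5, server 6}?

6

The union of neighbours of {server 2, server 3, server 5, server 6} is {request A, request B, request C, request D, request E, request F}, which has 6 elements.
Since |N(S)| = 6 ≥ |S| = 4, Hall's condition holds for this subset.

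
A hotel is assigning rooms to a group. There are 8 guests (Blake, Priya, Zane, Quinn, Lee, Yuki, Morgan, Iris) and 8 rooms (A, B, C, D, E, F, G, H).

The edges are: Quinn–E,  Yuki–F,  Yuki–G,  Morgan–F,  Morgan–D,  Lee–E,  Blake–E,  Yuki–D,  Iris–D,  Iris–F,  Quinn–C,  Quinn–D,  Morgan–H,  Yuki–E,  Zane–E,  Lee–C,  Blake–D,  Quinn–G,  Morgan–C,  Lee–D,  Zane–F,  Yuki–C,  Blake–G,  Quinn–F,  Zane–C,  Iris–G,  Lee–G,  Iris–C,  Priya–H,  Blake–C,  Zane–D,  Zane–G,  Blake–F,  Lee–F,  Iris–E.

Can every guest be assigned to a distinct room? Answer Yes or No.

The set {Blake, Priya, Zane, Quinn, Lee, Yuki, Morgan, Iris} has only 6 neighbours ({C, D, E, F, G, H}), so by Hall's theorem at most 6 of the 8 guests can be matched.
Hence no matching covers every guest.

No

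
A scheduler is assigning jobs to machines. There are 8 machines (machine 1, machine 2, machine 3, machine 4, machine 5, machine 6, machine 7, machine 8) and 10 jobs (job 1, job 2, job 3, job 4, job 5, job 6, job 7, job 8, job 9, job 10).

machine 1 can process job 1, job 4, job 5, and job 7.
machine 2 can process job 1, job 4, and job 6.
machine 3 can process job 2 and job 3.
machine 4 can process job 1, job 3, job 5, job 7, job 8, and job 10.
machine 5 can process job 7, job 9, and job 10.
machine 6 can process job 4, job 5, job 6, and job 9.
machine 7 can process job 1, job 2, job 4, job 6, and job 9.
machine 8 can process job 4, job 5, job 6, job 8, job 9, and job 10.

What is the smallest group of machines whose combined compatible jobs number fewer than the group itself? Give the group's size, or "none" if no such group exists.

A matching saturating every machine exists, for instance machine 1→job 5, machine 2→job 6, machine 3→job 2, machine 4→job 7, machine 5→job 10, machine 6→job 4, machine 7→job 1, machine 8→job 9.
By Hall's marriage theorem, this means |N(S)| ≥ |S| for every subset S, so no violating subset exists.

none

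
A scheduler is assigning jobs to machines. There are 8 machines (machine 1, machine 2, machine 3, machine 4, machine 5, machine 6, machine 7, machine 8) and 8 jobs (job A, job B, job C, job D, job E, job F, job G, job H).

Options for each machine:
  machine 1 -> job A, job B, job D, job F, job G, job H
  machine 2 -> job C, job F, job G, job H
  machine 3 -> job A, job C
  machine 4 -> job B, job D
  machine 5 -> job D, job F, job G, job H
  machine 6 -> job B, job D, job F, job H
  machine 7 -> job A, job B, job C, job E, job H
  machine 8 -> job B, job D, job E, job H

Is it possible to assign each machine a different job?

Yes

One maximum matching: machine 1-job A, machine 2-job G, machine 3-job C, machine 4-job B, machine 5-job D, machine 6-job F, machine 7-job E, machine 8-job H.
Every machine is matched, so this is a perfect matching.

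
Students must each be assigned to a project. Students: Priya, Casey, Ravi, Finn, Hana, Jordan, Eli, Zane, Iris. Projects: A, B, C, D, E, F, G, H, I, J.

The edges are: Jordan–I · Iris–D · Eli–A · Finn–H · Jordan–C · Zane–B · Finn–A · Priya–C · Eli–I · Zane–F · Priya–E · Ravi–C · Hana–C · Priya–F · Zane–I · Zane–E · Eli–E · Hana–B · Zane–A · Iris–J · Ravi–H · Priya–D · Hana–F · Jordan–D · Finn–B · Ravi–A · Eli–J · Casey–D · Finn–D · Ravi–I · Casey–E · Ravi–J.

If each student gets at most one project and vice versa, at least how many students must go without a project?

For example, pair Priya-F, Casey-D, Ravi-A, Finn-H, Hana-B, Jordan-C, Eli-I, Zane-E, Iris-J.
This saturates every student, so 9 is the maximum.
That matches 9 of the 9, leaving 0 unmatched; no matching can do better.

0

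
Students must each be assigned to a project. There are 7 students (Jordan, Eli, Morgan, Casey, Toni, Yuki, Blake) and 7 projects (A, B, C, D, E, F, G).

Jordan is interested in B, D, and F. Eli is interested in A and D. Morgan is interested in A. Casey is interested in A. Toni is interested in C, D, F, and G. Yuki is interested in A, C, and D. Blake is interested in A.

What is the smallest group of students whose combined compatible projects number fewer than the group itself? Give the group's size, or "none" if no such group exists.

2

Take S = {Morgan, Casey}. Its neighbourhood is {A}, so |N(S)| = 1 < |S| = 2.
No single vertex violates Hall's condition since each has at least one neighbour, so 2 is the minimum.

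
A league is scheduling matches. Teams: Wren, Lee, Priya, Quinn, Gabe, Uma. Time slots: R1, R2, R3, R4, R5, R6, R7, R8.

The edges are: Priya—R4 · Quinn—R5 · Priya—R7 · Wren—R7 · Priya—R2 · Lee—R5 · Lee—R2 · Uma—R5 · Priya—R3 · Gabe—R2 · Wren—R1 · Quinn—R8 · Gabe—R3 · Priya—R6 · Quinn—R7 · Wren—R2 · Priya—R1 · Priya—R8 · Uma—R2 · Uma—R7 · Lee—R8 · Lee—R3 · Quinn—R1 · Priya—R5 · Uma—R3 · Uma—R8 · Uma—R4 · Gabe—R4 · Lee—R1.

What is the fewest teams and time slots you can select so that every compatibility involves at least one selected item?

The 6 edges Wren–R7, Lee–R1, Priya–R6, Quinn–R5, Gabe–R2, Uma–R3 form a matching, so any vertex cover needs at least 6 vertices (one per matched edge).
Conversely {Wren, Lee, Priya, Quinn, Gabe, Uma} meets every edge and has exactly 6 vertices, so 6 is optimal.

6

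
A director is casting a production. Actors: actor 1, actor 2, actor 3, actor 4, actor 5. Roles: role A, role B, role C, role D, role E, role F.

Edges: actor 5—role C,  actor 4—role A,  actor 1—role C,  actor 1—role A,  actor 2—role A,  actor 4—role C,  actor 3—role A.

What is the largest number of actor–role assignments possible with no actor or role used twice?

2

For example, pair actor 1-role C, actor 2-role A.
The set {actor 1, actor 2, actor 3, actor 4, actor 5} has only 2 neighbours ({role A, role C}), so by Hall's theorem at most 2 of the 5 actors can be matched.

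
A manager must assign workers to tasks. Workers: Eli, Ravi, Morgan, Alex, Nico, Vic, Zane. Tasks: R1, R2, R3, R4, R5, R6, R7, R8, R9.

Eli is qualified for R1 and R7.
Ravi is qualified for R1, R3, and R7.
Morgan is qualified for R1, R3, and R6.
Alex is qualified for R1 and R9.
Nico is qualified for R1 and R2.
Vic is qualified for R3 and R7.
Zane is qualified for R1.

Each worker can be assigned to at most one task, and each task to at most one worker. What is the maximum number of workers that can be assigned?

6

A valid assignment of size 6: Eli–R1, Ravi–R3, Morgan–R6, Alex–R9, Nico–R2, Vic–R7.
The set {Eli, Ravi, Vic, Zane} has only 3 neighbours ({R1, R3, R7}), so by Hall's theorem at most 6 of the 7 workers can be matched.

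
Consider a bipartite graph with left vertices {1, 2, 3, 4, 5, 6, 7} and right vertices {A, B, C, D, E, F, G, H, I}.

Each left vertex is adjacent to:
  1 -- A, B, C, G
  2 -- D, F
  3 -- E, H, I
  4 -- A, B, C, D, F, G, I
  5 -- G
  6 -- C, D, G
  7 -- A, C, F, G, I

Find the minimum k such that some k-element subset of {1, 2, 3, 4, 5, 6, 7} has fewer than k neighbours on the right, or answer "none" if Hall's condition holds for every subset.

A matching saturating every left vertex exists, for instance 1→C, 2→F, 3→E, 4→B, 5→G, 6→D, 7→A.
By Hall's marriage theorem, this means |N(S)| ≥ |S| for every subset S, so no violating subset exists.

none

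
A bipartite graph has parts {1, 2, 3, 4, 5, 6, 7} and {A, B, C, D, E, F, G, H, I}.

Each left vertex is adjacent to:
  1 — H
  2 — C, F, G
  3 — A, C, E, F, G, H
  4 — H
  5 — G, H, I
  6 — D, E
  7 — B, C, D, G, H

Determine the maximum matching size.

For example, pair 1-H, 2-F, 3-A, 5-I, 6-E, 7-G.
The set {1, 4} has only 1 neighbour ({H}), so by Hall's theorem at most 6 of the 7 left vertices can be matched.

6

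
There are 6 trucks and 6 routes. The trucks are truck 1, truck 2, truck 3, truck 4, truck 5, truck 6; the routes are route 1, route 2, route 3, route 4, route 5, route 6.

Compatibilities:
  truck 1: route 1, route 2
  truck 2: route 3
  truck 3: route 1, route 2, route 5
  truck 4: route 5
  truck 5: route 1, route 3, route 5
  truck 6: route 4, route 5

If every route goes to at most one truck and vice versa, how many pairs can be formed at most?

One maximum matching: truck 1-route 1, truck 2-route 3, truck 3-route 2, truck 4-route 5, truck 6-route 4.
The set {truck 1, truck 2, truck 3, truck 4, truck 5} has only 4 neighbours ({route 1, route 2, route 3, route 5}), so by Hall's theorem at most 5 of the 6 trucks can be matched.

5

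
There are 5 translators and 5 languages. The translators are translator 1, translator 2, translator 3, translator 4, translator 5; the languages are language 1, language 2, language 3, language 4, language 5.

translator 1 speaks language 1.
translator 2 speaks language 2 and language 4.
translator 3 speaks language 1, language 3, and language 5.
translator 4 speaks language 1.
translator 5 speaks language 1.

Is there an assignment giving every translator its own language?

The set {translator 1, translator 4, translator 5} has only 1 neighbour ({language 1}), so by Hall's theorem at most 3 of the 5 translators can be matched.
Hence no matching covers every translator.

No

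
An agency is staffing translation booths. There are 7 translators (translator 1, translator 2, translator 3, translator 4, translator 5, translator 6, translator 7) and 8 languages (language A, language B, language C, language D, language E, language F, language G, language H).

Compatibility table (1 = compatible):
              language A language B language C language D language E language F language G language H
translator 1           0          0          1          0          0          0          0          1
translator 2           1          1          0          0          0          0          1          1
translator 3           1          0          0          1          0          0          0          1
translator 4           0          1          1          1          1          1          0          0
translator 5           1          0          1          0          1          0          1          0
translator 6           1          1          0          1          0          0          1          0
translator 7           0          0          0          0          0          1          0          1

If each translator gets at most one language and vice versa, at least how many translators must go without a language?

0

One maximum matching: translator 1-language C, translator 2-language A, translator 3-language H, translator 4-language D, translator 5-language G, translator 6-language B, translator 7-language F.
This saturates every translator, so 7 is the maximum.
That matches 7 of the 7, leaving 0 unmatched; no matching can do better.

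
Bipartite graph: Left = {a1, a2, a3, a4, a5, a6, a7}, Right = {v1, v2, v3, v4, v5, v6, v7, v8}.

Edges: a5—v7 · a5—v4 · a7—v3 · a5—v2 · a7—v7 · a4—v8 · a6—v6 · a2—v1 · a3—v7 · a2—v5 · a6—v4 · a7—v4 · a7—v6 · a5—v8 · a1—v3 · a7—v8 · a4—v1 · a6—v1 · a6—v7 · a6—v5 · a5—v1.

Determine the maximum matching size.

7

For example, pair a1–v3, a2–v5, a3–v7, a4–v8, a5–v2, a6–v1, a7–v6.
This saturates every left vertex, so 7 is the maximum.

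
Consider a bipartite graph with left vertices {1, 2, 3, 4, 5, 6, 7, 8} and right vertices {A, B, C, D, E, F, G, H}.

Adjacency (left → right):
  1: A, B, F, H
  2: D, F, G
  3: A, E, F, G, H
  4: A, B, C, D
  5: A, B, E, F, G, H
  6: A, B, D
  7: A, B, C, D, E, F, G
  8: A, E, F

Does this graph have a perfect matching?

Yes

A valid assignment of size 8: 1→F, 2→D, 3→G, 4→C, 5→H, 6→B, 7→A, 8→E.
Every left vertex is matched, so this is a perfect matching.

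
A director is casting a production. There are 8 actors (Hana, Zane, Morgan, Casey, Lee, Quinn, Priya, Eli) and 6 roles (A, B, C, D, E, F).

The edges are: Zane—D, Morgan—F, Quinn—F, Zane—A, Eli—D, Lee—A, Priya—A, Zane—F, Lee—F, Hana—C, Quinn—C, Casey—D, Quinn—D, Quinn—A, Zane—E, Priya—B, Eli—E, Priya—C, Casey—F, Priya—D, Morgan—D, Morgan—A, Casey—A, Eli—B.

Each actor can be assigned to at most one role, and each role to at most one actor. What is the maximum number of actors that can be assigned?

A valid assignment of size 6: Hana-C, Zane-E, Morgan-A, Casey-D, Lee-F, Priya-B.
The set {Hana, Zane, Morgan, Casey, Lee, Quinn, Priya, Eli} has only 6 neighbours ({A, B, C, D, E, F}), so by Hall's theorem at most 6 of the 8 actors can be matched.

6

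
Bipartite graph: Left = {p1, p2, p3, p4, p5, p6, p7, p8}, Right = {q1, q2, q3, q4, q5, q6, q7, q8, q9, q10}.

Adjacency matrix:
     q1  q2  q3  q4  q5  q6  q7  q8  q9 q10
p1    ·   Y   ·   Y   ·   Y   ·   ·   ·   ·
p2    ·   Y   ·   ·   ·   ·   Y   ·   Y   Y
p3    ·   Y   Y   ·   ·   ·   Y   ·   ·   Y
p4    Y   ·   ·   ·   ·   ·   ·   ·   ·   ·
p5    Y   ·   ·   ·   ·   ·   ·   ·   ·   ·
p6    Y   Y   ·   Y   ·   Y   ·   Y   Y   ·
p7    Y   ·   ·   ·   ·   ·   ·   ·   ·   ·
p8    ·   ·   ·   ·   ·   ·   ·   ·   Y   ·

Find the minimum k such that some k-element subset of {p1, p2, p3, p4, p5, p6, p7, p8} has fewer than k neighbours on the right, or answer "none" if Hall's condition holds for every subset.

2

Take S = {p4, p5}. Its neighbourhood is {q1}, so |N(S)| = 1 < |S| = 2.
No single vertex violates Hall's condition since each has at least one neighbour, so 2 is the minimum.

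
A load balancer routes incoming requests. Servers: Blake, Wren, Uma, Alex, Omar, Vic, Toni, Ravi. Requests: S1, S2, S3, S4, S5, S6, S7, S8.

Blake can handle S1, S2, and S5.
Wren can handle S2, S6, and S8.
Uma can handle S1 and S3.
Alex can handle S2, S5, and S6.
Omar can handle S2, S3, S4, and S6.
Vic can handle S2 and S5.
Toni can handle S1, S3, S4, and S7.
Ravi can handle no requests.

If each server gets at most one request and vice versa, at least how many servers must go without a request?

A valid assignment of size 7: Blake–S1, Wren–S8, Uma–S3, Alex–S6, Omar–S2, Vic–S5, Toni–S4.
The set {Ravi} has only 0 neighbours (∅), so by Hall's theorem at most 7 of the 8 servers can be matched.
That matches 7 of the 8, leaving 1 unmatched; no matching can do better.

1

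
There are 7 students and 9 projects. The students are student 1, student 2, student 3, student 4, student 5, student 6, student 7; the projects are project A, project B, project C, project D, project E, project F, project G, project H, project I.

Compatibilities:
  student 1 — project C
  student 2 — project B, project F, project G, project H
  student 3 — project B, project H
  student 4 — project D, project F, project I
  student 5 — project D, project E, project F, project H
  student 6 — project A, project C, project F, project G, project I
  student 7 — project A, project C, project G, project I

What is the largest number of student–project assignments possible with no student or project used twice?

7

For example, pair student 1-project C, student 2-project H, student 3-project B, student 4-project F, student 5-project E, student 6-project G, student 7-project I.
All 7 students are matched, so no larger matching exists.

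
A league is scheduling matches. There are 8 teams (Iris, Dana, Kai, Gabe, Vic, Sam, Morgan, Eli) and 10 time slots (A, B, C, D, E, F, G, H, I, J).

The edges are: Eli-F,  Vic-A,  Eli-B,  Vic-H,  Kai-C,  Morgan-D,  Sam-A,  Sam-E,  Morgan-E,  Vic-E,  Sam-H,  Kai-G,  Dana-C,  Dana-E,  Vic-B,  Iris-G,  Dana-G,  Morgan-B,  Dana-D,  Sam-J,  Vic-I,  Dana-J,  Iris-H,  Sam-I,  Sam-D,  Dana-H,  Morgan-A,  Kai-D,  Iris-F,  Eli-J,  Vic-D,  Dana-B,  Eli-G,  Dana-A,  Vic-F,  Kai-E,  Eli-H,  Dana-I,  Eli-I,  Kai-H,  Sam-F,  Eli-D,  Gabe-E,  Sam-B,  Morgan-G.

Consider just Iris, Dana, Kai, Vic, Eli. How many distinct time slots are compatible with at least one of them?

10

The union of neighbours of {Iris, Dana, Kai, Vic, Eli} is {A, B, C, D, E, F, G, H, I, J}, which has 10 elements.
Since |N(S)| = 10 ≥ |S| = 5, Hall's condition holds for this subset.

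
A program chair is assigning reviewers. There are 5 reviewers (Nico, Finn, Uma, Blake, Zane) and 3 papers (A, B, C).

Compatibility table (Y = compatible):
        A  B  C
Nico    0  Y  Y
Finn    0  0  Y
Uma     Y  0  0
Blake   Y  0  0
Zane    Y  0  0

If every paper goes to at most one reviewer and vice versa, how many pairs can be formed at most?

A valid assignment of size 3: Nico-B, Finn-C, Uma-A.
The set {Uma, Blake, Zane} has only 1 neighbour ({A}), so by Hall's theorem at most 3 of the 5 reviewers can be matched.

3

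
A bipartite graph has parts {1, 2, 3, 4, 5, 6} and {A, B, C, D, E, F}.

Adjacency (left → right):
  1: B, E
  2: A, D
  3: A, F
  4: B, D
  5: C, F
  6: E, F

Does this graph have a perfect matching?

Yes

One maximum matching: 1–B, 2–A, 3–F, 4–D, 5–C, 6–E.
All 6 left vertices are covered.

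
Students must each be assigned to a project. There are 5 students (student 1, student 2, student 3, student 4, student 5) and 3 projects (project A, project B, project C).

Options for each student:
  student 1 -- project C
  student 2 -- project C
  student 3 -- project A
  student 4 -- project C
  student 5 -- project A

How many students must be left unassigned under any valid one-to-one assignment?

For example, pair student 1-project C, student 3-project A.
The set {student 1, student 2, student 3, student 4, student 5} has only 2 neighbours ({project A, project C}), so by Hall's theorem at most 2 of the 5 students can be matched.
That matches 2 of the 5, leaving 3 unmatched; no matching can do better.

3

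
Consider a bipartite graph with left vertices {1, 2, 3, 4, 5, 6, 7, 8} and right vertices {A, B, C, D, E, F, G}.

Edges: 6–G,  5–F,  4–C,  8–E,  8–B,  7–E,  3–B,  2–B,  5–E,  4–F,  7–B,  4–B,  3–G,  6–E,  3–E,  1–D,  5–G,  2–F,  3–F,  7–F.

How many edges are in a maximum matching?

A valid assignment of size 6: 1-D, 2-F, 3-B, 4-C, 5-G, 6-E.
The set {2, 3, 5, 6, 7, 8} has only 4 neighbours ({B, E, F, G}), so by Hall's theorem at most 6 of the 8 left vertices can be matched.

6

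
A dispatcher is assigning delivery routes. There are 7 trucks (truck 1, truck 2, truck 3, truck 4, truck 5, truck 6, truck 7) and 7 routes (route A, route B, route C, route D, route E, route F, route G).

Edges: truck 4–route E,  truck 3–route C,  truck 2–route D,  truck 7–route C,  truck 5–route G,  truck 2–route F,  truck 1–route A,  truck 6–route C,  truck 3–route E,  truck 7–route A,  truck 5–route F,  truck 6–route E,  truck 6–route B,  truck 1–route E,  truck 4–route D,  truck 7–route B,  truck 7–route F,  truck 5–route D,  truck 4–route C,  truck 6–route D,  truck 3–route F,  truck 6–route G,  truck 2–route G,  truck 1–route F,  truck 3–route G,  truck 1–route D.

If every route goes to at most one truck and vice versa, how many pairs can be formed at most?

One maximum matching: truck 1-route A, truck 2-route G, truck 3-route C, truck 4-route D, truck 5-route F, truck 6-route E, truck 7-route B.
This saturates every truck, so 7 is the maximum.

7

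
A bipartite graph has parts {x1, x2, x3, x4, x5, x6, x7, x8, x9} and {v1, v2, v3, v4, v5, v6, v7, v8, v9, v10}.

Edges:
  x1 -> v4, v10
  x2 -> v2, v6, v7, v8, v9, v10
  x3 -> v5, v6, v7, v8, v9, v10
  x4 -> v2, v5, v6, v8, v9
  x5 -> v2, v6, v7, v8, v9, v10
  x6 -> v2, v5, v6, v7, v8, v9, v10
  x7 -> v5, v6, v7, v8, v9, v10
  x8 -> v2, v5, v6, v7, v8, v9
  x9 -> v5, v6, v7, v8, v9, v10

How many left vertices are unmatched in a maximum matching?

One maximum matching: x1→v4, x2→v8, x3→v7, x4→v5, x5→v9, x6→v10, x7→v6, x8→v2.
The set {x2, x3, x4, x5, x6, x7, x8, x9} has only 7 neighbours ({v10, v2, v5, v6, v7, v8, v9}), so by Hall's theorem at most 8 of the 9 left vertices can be matched.
That matches 8 of the 9, leaving 1 unmatched; no matching can do better.

1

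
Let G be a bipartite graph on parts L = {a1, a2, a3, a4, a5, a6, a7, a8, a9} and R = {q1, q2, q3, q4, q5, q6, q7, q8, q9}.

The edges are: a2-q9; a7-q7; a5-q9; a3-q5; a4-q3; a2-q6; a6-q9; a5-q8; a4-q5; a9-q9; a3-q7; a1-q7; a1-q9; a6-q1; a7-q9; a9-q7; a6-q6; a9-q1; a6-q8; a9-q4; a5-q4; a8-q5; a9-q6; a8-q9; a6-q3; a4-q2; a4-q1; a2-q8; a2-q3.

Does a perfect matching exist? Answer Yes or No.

No

The set {a1, a3, a7, a8} has only 3 neighbours ({q5, q7, q9}), so by Hall's theorem at most 8 of the 9 left vertices can be matched.
Hence no matching covers every left vertex.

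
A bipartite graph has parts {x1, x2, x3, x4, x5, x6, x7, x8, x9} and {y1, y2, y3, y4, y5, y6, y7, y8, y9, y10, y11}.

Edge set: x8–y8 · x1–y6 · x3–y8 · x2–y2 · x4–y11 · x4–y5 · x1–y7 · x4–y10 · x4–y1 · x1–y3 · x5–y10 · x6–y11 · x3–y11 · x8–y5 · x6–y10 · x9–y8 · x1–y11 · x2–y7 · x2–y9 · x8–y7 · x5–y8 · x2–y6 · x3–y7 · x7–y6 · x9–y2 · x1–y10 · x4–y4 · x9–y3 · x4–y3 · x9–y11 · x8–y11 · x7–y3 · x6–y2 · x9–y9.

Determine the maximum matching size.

9

One maximum matching: x1-y7, x2-y9, x3-y11, x4-y10, x5-y8, x6-y2, x7-y6, x8-y5, x9-y3.
All 9 left vertices are matched, so no larger matching exists.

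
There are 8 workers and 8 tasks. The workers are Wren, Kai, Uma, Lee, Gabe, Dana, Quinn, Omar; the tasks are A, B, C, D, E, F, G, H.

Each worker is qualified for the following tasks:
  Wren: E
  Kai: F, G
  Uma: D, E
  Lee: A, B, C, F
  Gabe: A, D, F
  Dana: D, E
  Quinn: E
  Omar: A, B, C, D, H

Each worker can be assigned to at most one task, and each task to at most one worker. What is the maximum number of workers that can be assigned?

One maximum matching: Wren–E, Kai–G, Uma–D, Lee–B, Gabe–F, Omar–A.
The set {Wren, Uma, Dana, Quinn} has only 2 neighbours ({D, E}), so by Hall's theorem at most 6 of the 8 workers can be matched.

6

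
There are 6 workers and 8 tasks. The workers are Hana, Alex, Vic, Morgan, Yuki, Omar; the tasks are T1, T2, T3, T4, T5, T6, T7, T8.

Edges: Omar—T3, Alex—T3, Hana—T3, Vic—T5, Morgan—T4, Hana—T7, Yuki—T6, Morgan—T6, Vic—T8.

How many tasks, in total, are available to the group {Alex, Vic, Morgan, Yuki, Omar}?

The union of neighbours of {Alex, Vic, Morgan, Yuki, Omar} is {T3, T4, T5, T6, T8}, which has 5 elements.
Since |N(S)| = 5 ≥ |S| = 5, Hall's condition holds for this subset.

5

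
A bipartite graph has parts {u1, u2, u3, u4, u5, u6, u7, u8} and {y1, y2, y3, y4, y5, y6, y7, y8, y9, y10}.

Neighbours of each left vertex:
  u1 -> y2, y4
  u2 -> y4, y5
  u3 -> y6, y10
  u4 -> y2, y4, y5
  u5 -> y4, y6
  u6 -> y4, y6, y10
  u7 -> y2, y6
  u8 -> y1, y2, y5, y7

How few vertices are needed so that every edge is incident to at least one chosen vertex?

6

A maximum matching has 6 edges (e.g. u1–y4, u2–y5, u3–y10, u4–y2, u5–y6, u8–y7).
By König's theorem the minimum vertex cover has the same size. One such cover is {u8, y2, y4, y5, y6, y10}.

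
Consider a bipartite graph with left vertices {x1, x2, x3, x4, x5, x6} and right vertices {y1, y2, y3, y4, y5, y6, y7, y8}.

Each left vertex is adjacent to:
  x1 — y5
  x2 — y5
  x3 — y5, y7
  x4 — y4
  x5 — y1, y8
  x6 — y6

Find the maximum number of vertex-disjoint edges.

5

One maximum matching: x1→y5, x3→y7, x4→y4, x5→y1, x6→y6.
The set {x1, x2} has only 1 neighbour ({y5}), so by Hall's theorem at most 5 of the 6 left vertices can be matched.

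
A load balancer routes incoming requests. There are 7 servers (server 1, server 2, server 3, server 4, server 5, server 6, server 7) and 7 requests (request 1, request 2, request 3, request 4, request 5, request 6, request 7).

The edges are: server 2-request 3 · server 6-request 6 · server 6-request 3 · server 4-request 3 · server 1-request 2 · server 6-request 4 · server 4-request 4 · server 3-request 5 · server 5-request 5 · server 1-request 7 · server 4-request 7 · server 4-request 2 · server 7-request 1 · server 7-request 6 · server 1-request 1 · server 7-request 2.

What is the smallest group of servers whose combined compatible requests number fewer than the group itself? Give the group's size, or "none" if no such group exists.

Take S = {server 3, server 5}. Its neighbourhood is {request 5}, so |N(S)| = 1 < |S| = 2.
No single vertex violates Hall's condition since each has at least one neighbour, so 2 is the minimum.

2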